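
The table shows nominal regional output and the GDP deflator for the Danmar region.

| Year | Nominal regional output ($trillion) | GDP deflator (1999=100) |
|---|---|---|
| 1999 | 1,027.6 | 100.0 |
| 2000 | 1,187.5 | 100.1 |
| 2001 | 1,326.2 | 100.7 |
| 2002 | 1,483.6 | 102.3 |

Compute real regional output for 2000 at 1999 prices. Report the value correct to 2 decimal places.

$1,186.31 trillion

Real regional output 2000 = 1187.5 / 1.001 = 1186.31.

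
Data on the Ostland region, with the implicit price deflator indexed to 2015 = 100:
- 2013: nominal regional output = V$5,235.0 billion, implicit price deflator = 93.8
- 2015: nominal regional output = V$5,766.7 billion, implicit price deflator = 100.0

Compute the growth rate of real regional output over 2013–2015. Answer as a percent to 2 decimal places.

Real regional output 2013 = 5235.0 / 0.938 = 5581.02.
Real regional output 2015 = 5766.7 / 1.000 = 5766.70.
Real growth = 5766.70 / 5581.02 − 1 = 0.0333.

3.33%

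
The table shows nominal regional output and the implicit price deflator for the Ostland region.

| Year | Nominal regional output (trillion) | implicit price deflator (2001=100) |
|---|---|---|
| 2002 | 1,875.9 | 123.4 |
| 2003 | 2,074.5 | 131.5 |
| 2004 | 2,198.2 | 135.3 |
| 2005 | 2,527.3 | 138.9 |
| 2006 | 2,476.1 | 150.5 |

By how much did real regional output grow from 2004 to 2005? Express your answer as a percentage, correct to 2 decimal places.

11.99%

Real regional output 2004 = 2198.2/1.353 = 1624.69.
Real regional output 2005 = 2527.3/1.389 = 1819.51.
Change = 1819.51/1624.69 − 1 = 0.1199.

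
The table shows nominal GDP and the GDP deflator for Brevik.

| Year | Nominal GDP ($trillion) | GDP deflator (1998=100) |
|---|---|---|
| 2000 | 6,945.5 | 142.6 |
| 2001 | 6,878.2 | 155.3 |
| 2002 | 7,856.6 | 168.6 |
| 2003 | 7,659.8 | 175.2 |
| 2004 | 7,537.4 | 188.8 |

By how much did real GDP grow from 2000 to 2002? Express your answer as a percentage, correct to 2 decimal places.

Real GDP 2000 = 6945.5/1.426 = 4870.62.
Real GDP 2002 = 7856.6/1.686 = 4659.91.
Change = 4659.91/4870.62 − 1 = -0.0433.

-4.33%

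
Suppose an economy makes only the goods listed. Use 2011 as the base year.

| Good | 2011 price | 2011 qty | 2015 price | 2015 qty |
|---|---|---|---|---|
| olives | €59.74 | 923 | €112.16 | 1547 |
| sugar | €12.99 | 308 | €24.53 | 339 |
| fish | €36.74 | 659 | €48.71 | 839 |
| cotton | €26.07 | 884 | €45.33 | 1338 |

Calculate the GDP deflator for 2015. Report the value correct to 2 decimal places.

174.34

Nominal GDP 2015 = 112.16·1547 + 24.53·339 + 48.71·839 + 45.33·1338 = 283346.42.
Real GDP 2015 (at 2011 prices) = 59.74·1547 + 12.99·339 + 36.74·839 + 26.07·1338 = 162527.91.
Deflator = Nominal/Real × 100 = 283346.42/162527.91 × 100 = 174.337.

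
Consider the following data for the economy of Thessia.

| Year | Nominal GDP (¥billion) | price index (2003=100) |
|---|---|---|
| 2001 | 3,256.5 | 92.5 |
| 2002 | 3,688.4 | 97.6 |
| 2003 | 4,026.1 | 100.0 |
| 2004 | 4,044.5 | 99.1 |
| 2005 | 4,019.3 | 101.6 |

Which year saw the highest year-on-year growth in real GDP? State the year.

2002: real = 3688.4/0.976 = 3779.10; growth vs 2001 (3520.54) = 7.34%.
2003: real = 4026.1/1.000 = 4026.10; growth vs 2002 (3779.10) = 6.54%.
2004: real = 4044.5/0.991 = 4081.23; growth vs 2003 (4026.10) = 1.37%.
2005: real = 4019.3/1.016 = 3956.00; growth vs 2004 (4081.23) = -3.07%.

2002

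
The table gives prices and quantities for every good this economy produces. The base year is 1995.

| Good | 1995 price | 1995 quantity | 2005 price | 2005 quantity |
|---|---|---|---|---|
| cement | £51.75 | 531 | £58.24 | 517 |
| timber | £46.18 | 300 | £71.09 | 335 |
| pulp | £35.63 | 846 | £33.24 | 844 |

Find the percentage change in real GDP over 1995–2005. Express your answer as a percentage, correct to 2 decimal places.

1.15%

Real GDP 1995 = Nominal GDP 1995 = 51.75·531 + 46.18·300 + 35.63·846 = 71476.23.
Real GDP 2005 (at 1995 prices) = 51.75·517 + 46.18·335 + 35.63·844 = 72296.77.
Real growth = 72296.77/71476.23 − 1 = 0.0115.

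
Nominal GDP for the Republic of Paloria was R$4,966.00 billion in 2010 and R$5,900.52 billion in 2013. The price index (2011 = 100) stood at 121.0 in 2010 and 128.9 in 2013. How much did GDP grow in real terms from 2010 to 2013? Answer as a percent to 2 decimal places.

Deflate each year: 2010 → 4966.00/1.210 = 4104.13; 2013 → 5900.52/1.289 = 4577.60.
So real GDP changed by 4577.60/4104.13 − 1 = 0.1154, i.e. 11.54%.

11.54%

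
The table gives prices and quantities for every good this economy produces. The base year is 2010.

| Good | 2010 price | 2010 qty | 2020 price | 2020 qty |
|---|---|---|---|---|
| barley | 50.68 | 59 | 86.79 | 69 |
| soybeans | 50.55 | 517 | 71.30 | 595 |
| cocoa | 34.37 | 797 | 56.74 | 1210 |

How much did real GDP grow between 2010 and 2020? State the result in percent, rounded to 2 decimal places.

32.99%

Real GDP 2010 = Nominal GDP 2010 = 50.68·59 + 50.55·517 + 34.37·797 = 56517.36.
Real GDP 2020 (at 2010 prices) = 50.68·69 + 50.55·595 + 34.37·1210 = 75161.87.
Real growth = 75161.87/56517.36 − 1 = 0.3299.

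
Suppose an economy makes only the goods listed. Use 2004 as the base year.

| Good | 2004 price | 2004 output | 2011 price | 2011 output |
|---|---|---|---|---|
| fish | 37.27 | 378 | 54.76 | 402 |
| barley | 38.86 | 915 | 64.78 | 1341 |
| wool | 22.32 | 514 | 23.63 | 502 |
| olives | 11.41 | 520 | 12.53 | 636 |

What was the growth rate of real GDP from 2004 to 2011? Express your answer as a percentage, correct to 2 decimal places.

27.60%

Real GDP 2004 = Nominal GDP 2004 = 37.27·378 + 38.86·915 + 22.32·514 + 11.41·520 = 67050.64.
Real GDP 2011 (at 2004 prices) = 37.27·402 + 38.86·1341 + 22.32·502 + 11.41·636 = 85555.20.
Real growth = 85555.20/67050.64 − 1 = 0.2760.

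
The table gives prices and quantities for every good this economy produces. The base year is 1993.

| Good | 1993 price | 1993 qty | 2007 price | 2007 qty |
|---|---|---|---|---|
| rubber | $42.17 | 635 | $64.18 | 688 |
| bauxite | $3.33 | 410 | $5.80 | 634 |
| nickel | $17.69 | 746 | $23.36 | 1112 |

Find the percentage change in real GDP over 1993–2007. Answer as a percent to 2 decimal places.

Real GDP 1993 = Nominal GDP 1993 = 42.17·635 + 3.33·410 + 17.69·746 = 41339.99.
Real GDP 2007 (at 1993 prices) = 42.17·688 + 3.33·634 + 17.69·1112 = 50795.46.
Real growth = 50795.46/41339.99 − 1 = 0.2287.

22.87%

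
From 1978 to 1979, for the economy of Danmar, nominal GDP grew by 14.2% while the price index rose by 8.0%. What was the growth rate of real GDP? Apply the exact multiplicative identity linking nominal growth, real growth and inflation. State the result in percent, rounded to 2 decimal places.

(1 + g_nom) = (1 + g_real)(1 + π), so g_real = 1.1420 / 1.0800 − 1 = 0.05741.

5.74%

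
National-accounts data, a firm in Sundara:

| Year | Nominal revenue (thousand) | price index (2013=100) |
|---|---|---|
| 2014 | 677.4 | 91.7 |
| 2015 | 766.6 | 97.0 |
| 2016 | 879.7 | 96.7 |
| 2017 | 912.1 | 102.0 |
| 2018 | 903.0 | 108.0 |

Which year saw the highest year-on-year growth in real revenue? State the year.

2016

2015: real = 766.6/0.970 = 790.31; growth vs 2014 (738.71) = 6.99%.
2016: real = 879.7/0.967 = 909.72; growth vs 2015 (790.31) = 15.11%.
2017: real = 912.1/1.020 = 894.22; growth vs 2016 (909.72) = -1.70%.
2018: real = 903.0/1.080 = 836.11; growth vs 2017 (894.22) = -6.50%.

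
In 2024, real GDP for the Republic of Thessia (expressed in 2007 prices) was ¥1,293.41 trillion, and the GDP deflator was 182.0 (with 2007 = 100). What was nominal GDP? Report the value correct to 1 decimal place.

Nominal GDP = Real × (GDP deflator/100) = 1293.41 × 1.820 = 2354.01.

¥2,354.0 trillion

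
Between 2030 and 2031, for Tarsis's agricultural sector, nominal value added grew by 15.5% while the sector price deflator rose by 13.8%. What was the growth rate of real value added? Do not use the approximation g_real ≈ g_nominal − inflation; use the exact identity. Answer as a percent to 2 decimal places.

(1 + g_nom) = (1 + g_real)(1 + π), so g_real = 1.1550 / 1.1380 − 1 = 0.01494.

1.49%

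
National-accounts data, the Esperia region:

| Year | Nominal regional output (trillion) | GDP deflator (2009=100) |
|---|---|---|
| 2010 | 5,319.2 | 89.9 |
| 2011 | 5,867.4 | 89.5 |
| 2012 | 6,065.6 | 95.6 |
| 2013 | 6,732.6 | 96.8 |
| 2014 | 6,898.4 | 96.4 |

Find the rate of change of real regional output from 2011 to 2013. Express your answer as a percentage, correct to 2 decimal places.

Real regional output 2011 = 5867.4/0.895 = 6555.75.
Real regional output 2013 = 6732.6/0.968 = 6955.17.
Change = 6955.17/6555.75 − 1 = 0.0609.

6.09%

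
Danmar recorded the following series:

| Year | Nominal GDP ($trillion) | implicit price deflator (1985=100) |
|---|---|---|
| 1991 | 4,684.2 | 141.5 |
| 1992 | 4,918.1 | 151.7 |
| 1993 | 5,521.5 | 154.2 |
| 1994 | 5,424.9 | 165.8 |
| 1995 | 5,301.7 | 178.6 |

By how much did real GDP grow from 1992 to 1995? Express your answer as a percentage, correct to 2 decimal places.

Real GDP 1992 = 4918.1/1.517 = 3241.99.
Real GDP 1995 = 5301.7/1.786 = 2968.48.
Change = 2968.48/3241.99 − 1 = -0.0844.

-8.44%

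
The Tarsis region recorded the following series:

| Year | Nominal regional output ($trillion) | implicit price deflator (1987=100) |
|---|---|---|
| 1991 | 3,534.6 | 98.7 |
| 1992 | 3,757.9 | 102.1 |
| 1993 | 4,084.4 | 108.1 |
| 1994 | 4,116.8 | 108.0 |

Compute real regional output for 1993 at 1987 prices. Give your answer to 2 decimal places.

Real regional output 1993 = 4084.4 / 1.081 = 3778.35.

$3,778.35 trillion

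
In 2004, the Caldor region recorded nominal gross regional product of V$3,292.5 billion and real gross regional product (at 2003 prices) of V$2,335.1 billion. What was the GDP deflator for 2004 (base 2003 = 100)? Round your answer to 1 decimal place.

141.0

GDP deflator = (Nominal / Real) × 100 = 3292.5 / 2335.1 × 100 = 141.00.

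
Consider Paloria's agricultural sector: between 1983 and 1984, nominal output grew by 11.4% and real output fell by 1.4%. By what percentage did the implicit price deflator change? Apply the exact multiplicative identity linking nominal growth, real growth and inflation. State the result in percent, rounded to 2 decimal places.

(1 + g_nom) = (1 + g_real)(1 + π), so π = 1.1140 / 0.9860 − 1 = 0.12982.

12.98%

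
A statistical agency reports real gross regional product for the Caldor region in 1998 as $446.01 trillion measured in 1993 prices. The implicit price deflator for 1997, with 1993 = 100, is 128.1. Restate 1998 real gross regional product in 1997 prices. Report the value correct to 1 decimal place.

$571.3 trillion

Real gross regional product in 1997 prices = Real gross regional product in 1993 prices × (P_1997/P_1993) = 446.01 × 1.281 = 571.34.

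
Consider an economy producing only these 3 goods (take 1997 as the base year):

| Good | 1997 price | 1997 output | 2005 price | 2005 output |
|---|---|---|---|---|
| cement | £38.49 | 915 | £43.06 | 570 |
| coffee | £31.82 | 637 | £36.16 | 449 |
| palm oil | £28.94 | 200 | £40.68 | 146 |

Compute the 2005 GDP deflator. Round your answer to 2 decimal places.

Nominal GDP 2005 = 43.06·570 + 36.16·449 + 40.68·146 = 46719.32.
Real GDP 2005 (at 1997 prices) = 38.49·570 + 31.82·449 + 28.94·146 = 40451.72.
Deflator = Nominal/Real × 100 = 46719.32/40451.72 × 100 = 115.494.

115.49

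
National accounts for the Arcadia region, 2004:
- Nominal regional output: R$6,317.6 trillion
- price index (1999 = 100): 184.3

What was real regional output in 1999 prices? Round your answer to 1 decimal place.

Real regional output = Nominal / (price index/100) = 6317.6 / 1.843 = 3427.89.

R$3,427.9 trillion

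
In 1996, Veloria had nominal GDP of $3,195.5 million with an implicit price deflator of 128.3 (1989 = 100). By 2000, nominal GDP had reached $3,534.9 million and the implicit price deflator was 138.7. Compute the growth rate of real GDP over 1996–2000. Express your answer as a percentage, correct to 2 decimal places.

2.33%

Real GDP 1996 = 3195.5 / 1.283 = 2490.65.
Real GDP 2000 = 3534.9 / 1.387 = 2548.59.
Real growth = 2548.59 / 2490.65 − 1 = 0.0233.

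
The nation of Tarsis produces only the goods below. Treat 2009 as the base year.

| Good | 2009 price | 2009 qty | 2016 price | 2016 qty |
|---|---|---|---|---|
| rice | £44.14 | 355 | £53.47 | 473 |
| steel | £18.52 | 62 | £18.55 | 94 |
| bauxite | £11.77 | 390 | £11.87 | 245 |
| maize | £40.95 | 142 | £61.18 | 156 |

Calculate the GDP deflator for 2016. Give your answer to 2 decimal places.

123.82

Nominal GDP 2016 = 53.47·473 + 18.55·94 + 11.87·245 + 61.18·156 = 39487.24.
Real GDP 2016 (at 2009 prices) = 44.14·473 + 18.52·94 + 11.77·245 + 40.95·156 = 31890.95.
Deflator = Nominal/Real × 100 = 39487.24/31890.95 × 100 = 123.820.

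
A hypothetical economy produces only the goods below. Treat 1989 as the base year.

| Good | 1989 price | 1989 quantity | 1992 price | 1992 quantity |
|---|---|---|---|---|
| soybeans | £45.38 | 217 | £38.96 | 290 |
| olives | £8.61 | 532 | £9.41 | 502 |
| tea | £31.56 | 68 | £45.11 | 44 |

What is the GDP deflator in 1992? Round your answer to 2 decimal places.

95.42

Nominal GDP 1992 = 38.96·290 + 9.41·502 + 45.11·44 = 18007.06.
Real GDP 1992 (at 1989 prices) = 45.38·290 + 8.61·502 + 31.56·44 = 18871.06.
Deflator = Nominal/Real × 100 = 18007.06/18871.06 × 100 = 95.422.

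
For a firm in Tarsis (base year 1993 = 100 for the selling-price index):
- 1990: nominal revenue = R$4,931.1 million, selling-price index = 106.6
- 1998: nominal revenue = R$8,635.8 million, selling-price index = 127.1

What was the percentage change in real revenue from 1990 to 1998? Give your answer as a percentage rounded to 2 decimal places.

46.88%

Real revenue 1990 = 4931.1 / 1.066 = 4625.80.
Real revenue 1998 = 8635.8 / 1.271 = 6794.49.
Real growth = 6794.49 / 4625.80 − 1 = 0.4688.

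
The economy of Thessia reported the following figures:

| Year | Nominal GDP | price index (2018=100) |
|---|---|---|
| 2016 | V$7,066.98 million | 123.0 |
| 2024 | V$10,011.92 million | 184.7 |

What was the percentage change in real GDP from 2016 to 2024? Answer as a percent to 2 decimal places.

-5.65%

Deflate each year: 2016 → 7066.98/1.230 = 5745.51; 2024 → 10011.92/1.847 = 5420.64.
So real GDP changed by 5420.64/5745.51 − 1 = -0.0565, i.e. -5.65%.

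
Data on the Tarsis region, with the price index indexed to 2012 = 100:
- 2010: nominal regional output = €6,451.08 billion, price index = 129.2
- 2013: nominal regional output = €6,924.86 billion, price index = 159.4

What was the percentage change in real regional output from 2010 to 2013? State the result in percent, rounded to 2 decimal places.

-12.99%

Real regional output 2010 = 6451.08 / 1.292 = 4993.10.
Real regional output 2013 = 6924.86 / 1.594 = 4344.33.
Real growth = 4344.33 / 4993.10 − 1 = -0.1299.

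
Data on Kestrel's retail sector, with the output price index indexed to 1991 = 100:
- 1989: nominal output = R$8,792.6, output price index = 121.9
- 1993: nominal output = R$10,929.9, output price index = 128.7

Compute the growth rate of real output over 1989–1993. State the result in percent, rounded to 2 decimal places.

17.74%

Real output 1989 = 8792.6 / 1.219 = 7212.96.
Real output 1993 = 10929.9 / 1.287 = 8492.54.
Real growth = 8492.54 / 7212.96 − 1 = 0.1774.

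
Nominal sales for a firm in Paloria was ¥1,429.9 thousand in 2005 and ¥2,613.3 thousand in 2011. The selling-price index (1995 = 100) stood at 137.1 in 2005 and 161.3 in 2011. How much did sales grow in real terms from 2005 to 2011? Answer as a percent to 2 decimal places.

Real sales 2005 = 1429.9 / 1.371 = 1042.96.
Real sales 2011 = 2613.3 / 1.613 = 1620.15.
Real growth = 1620.15 / 1042.96 − 1 = 0.5534.

55.34%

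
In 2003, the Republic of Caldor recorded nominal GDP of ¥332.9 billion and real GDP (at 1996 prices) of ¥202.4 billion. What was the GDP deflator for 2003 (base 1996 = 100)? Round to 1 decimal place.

GDP deflator = (Nominal / Real) × 100 = 332.9 / 202.4 × 100 = 164.48.

164.5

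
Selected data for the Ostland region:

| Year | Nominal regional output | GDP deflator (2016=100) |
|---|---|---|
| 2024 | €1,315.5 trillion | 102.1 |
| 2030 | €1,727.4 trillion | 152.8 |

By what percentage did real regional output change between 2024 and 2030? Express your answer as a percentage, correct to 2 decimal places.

Real regional output 2024 = 1315.5 / 1.021 = 1288.44.
Real regional output 2030 = 1727.4 / 1.528 = 1130.50.
Real growth = 1130.50 / 1288.44 − 1 = -0.1226.

-12.26%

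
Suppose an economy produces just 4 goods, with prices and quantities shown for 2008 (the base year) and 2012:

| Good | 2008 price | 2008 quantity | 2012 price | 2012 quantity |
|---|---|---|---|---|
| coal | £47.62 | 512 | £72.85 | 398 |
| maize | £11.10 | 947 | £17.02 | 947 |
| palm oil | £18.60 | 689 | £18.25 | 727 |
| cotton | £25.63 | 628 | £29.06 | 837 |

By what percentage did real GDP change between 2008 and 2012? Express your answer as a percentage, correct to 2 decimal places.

0.99%

Real GDP 2008 = Nominal GDP 2008 = 47.62·512 + 11.10·947 + 18.60·689 + 25.63·628 = 63804.18.
Real GDP 2012 (at 2008 prices) = 47.62·398 + 11.10·947 + 18.60·727 + 25.63·837 = 64438.97.
Real growth = 64438.97/63804.18 − 1 = 0.0099.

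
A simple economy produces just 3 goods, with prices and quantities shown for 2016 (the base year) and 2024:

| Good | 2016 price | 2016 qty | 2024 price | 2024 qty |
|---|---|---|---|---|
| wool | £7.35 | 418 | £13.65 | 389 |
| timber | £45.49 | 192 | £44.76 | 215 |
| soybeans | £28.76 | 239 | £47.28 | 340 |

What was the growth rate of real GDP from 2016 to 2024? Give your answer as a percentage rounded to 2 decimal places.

20.01%

Real GDP 2016 = Nominal GDP 2016 = 7.35·418 + 45.49·192 + 28.76·239 = 18680.02.
Real GDP 2024 (at 2016 prices) = 7.35·389 + 45.49·215 + 28.76·340 = 22417.90.
Real growth = 22417.90/18680.02 − 1 = 0.2001.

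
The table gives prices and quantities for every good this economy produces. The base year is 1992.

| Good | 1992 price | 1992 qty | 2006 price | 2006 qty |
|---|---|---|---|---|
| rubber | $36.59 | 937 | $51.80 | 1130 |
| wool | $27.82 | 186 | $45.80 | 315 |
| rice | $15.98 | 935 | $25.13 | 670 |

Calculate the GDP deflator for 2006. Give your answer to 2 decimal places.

Nominal GDP 2006 = 51.80·1130 + 45.80·315 + 25.13·670 = 89798.10.
Real GDP 2006 (at 1992 prices) = 36.59·1130 + 27.82·315 + 15.98·670 = 60816.60.
Deflator = Nominal/Real × 100 = 89798.10/60816.60 × 100 = 147.654.

147.65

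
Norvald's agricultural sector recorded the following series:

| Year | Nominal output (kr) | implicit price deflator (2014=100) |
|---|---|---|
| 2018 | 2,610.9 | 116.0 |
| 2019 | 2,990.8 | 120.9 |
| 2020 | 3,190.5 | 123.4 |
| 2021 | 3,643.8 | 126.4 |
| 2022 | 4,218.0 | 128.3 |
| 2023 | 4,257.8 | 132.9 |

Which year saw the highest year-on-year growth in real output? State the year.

2022

2019: real = 2990.8/1.209 = 2473.78; growth vs 2018 (2250.78) = 9.91%.
2020: real = 3190.5/1.234 = 2585.49; growth vs 2019 (2473.78) = 4.52%.
2021: real = 3643.8/1.264 = 2882.75; growth vs 2020 (2585.49) = 11.50%.
2022: real = 4218.0/1.283 = 3287.61; growth vs 2021 (2882.75) = 14.04%.
2023: real = 4257.8/1.329 = 3203.76; growth vs 2022 (3287.61) = -2.55%.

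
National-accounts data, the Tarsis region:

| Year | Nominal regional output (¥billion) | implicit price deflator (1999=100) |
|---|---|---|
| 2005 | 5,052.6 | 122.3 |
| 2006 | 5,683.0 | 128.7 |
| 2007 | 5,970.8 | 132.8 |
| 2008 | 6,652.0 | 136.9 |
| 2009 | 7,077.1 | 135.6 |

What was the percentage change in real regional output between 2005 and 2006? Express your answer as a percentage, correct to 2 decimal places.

Real regional output 2005 = 5052.6/1.223 = 4131.32.
Real regional output 2006 = 5683.0/1.287 = 4415.70.
Change = 4415.70/4131.32 − 1 = 0.0688.

6.88%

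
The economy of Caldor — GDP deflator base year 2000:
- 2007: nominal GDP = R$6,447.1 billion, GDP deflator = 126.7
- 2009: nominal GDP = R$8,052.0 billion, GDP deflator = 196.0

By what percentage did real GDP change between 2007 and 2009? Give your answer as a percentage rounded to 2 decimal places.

-19.27%

Deflate each year: 2007 → 6447.1/1.267 = 5088.48; 2009 → 8052.0/1.960 = 4108.16.
So real GDP changed by 4108.16/5088.48 − 1 = -0.1927, i.e. -19.27%.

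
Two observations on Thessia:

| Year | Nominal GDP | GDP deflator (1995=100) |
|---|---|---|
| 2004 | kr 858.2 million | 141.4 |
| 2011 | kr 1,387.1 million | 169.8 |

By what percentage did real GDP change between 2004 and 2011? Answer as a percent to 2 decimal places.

Deflate each year: 2004 → 858.2/1.414 = 606.93; 2011 → 1387.1/1.698 = 816.90.
So real GDP changed by 816.90/606.93 − 1 = 0.3460, i.e. 34.60%.

34.60%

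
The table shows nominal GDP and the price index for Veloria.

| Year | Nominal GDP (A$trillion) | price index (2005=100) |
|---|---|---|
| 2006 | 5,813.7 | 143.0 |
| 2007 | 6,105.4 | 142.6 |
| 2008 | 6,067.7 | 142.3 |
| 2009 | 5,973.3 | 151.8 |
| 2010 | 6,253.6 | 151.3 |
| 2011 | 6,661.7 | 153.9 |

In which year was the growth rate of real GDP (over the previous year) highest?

2007: real = 6105.4/1.426 = 4281.49; growth vs 2006 (4065.52) = 5.31%.
2008: real = 6067.7/1.423 = 4264.02; growth vs 2007 (4281.49) = -0.41%.
2009: real = 5973.3/1.518 = 3934.98; growth vs 2008 (4264.02) = -7.72%.
2010: real = 6253.6/1.513 = 4133.25; growth vs 2009 (3934.98) = 5.04%.
2011: real = 6661.7/1.539 = 4328.59; growth vs 2010 (4133.25) = 4.73%.

2007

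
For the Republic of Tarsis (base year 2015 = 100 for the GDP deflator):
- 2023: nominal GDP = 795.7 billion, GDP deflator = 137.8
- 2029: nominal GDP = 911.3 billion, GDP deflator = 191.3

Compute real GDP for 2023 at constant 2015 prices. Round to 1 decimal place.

Real GDP = Nominal / (GDP deflator/100) = 795.7 / 1.378 = 577.43.

577.4 billion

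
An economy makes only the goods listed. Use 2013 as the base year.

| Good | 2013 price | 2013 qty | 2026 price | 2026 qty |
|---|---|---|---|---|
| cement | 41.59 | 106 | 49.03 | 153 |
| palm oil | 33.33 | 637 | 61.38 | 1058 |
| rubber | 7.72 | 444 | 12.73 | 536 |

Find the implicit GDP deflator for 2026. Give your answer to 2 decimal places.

173.20

Nominal GDP 2026 = 49.03·153 + 61.38·1058 + 12.73·536 = 79264.91.
Real GDP 2026 (at 2013 prices) = 41.59·153 + 33.33·1058 + 7.72·536 = 45764.33.
Deflator = Nominal/Real × 100 = 79264.91/45764.33 × 100 = 173.202.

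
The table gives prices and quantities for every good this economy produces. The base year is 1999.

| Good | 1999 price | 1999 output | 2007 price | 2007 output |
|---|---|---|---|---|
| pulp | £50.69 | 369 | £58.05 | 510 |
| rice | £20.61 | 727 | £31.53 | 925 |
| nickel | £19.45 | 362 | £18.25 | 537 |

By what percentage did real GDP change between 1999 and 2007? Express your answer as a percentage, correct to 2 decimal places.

Real GDP 1999 = Nominal GDP 1999 = 50.69·369 + 20.61·727 + 19.45·362 = 40728.98.
Real GDP 2007 (at 1999 prices) = 50.69·510 + 20.61·925 + 19.45·537 = 55360.80.
Real growth = 55360.80/40728.98 − 1 = 0.3592.

35.92%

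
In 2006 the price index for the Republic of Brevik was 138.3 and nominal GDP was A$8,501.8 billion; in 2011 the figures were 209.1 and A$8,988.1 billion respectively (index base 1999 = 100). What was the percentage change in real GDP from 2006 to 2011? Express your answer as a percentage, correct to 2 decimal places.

Deflate each year: 2006 → 8501.8/1.383 = 6147.36; 2011 → 8988.1/2.091 = 4298.47.
So real GDP changed by 4298.47/6147.36 − 1 = -0.3008, i.e. -30.08%.

-30.08%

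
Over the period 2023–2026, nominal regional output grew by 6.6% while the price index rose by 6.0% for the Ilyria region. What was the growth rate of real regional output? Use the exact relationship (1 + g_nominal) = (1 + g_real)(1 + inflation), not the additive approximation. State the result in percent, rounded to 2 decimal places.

0.57%

(1 + g_nom) = (1 + g_real)(1 + π), so g_real = 1.0660 / 1.0600 − 1 = 0.00566.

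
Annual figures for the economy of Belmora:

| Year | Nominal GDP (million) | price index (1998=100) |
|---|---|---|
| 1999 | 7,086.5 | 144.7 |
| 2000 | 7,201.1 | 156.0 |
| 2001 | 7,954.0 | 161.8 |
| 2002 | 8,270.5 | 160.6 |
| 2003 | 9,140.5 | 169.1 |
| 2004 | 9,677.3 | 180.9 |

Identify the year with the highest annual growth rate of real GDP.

2001

2000: real = 7201.1/1.560 = 4616.09; growth vs 1999 (4897.37) = -5.74%.
2001: real = 7954.0/1.618 = 4915.95; growth vs 2000 (4616.09) = 6.50%.
2002: real = 8270.5/1.606 = 5149.75; growth vs 2001 (4915.95) = 4.76%.
2003: real = 9140.5/1.691 = 5405.38; growth vs 2002 (5149.75) = 4.96%.
2004: real = 9677.3/1.809 = 5349.53; growth vs 2003 (5405.38) = -1.03%.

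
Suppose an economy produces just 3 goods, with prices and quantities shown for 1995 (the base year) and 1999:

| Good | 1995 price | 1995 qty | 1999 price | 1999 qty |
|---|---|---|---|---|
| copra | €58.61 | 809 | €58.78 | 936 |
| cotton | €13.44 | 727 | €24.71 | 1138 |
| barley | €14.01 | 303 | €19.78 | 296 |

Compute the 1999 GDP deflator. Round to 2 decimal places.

Nominal GDP 1999 = 58.78·936 + 24.71·1138 + 19.78·296 = 88992.94.
Real GDP 1999 (at 1995 prices) = 58.61·936 + 13.44·1138 + 14.01·296 = 74300.64.
Deflator = Nominal/Real × 100 = 88992.94/74300.64 × 100 = 119.774.

119.77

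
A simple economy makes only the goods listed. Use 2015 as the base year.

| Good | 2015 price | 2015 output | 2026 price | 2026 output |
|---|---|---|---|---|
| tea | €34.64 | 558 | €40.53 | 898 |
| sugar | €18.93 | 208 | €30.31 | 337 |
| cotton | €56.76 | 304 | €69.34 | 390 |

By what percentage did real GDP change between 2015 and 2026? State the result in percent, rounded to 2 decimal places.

Real GDP 2015 = Nominal GDP 2015 = 34.64·558 + 18.93·208 + 56.76·304 = 40521.60.
Real GDP 2026 (at 2015 prices) = 34.64·898 + 18.93·337 + 56.76·390 = 59622.53.
Real growth = 59622.53/40521.60 − 1 = 0.4714.

47.14%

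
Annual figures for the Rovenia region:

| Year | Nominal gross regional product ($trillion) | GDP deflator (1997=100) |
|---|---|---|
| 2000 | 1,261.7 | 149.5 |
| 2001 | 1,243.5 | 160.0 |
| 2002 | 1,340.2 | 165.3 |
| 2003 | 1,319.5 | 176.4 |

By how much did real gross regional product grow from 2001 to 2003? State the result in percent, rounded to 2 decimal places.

Real gross regional product 2001 = 1243.5/1.600 = 777.19.
Real gross regional product 2003 = 1319.5/1.764 = 748.02.
Change = 748.02/777.19 − 1 = -0.0375.

-3.75%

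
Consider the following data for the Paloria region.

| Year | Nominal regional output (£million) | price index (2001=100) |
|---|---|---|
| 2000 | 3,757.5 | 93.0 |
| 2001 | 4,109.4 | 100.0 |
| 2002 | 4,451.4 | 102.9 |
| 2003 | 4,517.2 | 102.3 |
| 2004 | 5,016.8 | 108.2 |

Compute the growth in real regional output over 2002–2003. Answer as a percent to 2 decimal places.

Real regional output 2002 = 4451.4/1.029 = 4325.95.
Real regional output 2003 = 4517.2/1.023 = 4415.64.
Change = 4415.64/4325.95 − 1 = 0.0207.

2.07%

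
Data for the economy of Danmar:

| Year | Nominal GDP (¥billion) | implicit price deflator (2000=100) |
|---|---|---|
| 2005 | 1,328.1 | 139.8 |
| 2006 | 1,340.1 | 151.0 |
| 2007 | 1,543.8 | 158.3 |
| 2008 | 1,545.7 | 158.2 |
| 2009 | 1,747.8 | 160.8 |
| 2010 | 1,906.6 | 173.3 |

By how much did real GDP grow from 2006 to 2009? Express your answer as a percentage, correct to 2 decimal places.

22.47%

Real GDP 2006 = 1340.1/1.510 = 887.48.
Real GDP 2009 = 1747.8/1.608 = 1086.94.
Change = 1086.94/887.48 − 1 = 0.2247.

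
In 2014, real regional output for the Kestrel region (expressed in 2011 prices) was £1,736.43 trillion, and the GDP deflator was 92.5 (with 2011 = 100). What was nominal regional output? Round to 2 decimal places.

Nominal regional output = Real × (GDP deflator/100) = 1736.43 × 0.925 = 1606.20.

£1,606.20 trillion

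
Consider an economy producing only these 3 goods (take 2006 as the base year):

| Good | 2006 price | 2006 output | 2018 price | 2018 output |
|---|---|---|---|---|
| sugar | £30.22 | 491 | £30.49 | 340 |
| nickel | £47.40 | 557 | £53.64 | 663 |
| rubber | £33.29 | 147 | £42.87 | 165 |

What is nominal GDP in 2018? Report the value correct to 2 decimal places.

£53003.47

Nominal GDP 2018 = Σ (p_2018 × q_2018) = 30.49·340 + 53.64·663 + 42.87·165 = 53003.47.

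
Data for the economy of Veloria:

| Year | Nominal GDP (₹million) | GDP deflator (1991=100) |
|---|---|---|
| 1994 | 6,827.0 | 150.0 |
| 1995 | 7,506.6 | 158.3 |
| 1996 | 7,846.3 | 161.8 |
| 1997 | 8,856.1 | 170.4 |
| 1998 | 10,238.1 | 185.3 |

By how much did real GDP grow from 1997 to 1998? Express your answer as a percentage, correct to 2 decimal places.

6.31%

Real GDP 1997 = 8856.1/1.704 = 5197.24.
Real GDP 1998 = 10238.1/1.853 = 5525.15.
Change = 5525.15/5197.24 − 1 = 0.0631.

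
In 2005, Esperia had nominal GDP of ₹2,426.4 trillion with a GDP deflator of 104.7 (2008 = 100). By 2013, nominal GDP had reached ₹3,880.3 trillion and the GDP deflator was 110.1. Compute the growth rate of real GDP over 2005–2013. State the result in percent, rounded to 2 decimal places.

Deflate each year: 2005 → 2426.4/1.047 = 2317.48; 2013 → 3880.3/1.101 = 3524.34.
So real GDP changed by 3524.34/2317.48 − 1 = 0.5208, i.e. 52.08%.

52.08%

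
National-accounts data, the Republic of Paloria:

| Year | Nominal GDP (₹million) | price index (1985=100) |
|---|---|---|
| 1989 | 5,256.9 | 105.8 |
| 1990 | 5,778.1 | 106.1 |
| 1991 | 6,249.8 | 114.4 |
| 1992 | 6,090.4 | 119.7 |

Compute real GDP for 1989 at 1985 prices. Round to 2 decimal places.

₹4,968.71 million

Real GDP 1989 = 5256.9 / 1.058 = 4968.71.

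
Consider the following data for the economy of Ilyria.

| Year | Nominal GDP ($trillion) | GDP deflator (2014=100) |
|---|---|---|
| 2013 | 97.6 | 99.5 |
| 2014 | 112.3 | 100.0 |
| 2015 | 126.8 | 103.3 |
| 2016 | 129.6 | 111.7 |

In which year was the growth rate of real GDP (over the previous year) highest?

2014

2014: real = 112.3/1.000 = 112.30; growth vs 2013 (98.09) = 14.49%.
2015: real = 126.8/1.033 = 122.75; growth vs 2014 (112.30) = 9.31%.
2016: real = 129.6/1.117 = 116.03; growth vs 2015 (122.75) = -5.47%.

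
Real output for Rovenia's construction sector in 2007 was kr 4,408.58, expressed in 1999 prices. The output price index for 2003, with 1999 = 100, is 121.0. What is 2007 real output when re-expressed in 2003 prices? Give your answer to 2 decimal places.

Real output in 2003 prices = Real output in 1999 prices × (P_2003/P_1999) = 4408.58 × 1.210 = 5334.38.

kr 5,334.38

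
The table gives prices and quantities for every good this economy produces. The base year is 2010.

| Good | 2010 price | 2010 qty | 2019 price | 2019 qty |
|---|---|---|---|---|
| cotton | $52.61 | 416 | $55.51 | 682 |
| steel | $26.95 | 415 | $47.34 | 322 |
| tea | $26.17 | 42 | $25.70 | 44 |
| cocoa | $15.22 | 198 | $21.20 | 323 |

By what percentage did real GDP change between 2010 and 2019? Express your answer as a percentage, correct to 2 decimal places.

36.15%

Real GDP 2010 = Nominal GDP 2010 = 52.61·416 + 26.95·415 + 26.17·42 + 15.22·198 = 37182.71.
Real GDP 2019 (at 2010 prices) = 52.61·682 + 26.95·322 + 26.17·44 + 15.22·323 = 50625.46.
Real growth = 50625.46/37182.71 − 1 = 0.3615.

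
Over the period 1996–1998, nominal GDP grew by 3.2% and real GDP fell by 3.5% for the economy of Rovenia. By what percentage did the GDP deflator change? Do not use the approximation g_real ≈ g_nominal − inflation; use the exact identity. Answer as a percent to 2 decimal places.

(1 + g_nom) = (1 + g_real)(1 + π), so π = 1.0320 / 0.9650 − 1 = 0.06943.

6.94%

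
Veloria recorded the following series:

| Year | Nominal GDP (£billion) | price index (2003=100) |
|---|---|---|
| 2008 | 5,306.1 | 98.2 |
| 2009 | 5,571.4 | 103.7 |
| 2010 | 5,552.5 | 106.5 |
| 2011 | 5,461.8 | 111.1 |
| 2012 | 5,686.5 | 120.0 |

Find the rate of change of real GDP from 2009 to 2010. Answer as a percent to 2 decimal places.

-2.96%

Real GDP 2009 = 5571.4/1.037 = 5372.61.
Real GDP 2010 = 5552.5/1.065 = 5213.62.
Change = 5213.62/5372.61 − 1 = -0.0296.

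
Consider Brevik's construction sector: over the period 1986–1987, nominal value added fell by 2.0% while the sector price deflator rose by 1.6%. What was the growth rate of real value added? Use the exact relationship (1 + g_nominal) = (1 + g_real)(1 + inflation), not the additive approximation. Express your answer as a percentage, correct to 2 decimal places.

-3.54%

(1 + g_nom) = (1 + g_real)(1 + π), so g_real = 0.9800 / 1.0160 − 1 = -0.03543.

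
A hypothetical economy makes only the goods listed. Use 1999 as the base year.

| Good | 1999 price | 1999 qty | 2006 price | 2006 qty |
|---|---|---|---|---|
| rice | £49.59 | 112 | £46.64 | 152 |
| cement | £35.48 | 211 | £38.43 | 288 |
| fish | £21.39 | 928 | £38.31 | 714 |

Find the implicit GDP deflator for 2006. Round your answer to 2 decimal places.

137.79

Nominal GDP 2006 = 46.64·152 + 38.43·288 + 38.31·714 = 45510.46.
Real GDP 2006 (at 1999 prices) = 49.59·152 + 35.48·288 + 21.39·714 = 33028.38.
Deflator = Nominal/Real × 100 = 45510.46/33028.38 × 100 = 137.792.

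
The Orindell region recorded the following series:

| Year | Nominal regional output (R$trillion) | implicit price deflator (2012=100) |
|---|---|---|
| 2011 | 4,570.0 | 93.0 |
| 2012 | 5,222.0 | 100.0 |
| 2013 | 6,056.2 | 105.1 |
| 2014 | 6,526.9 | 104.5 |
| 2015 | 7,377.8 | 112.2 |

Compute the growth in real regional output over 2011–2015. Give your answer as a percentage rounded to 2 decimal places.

33.81%

Real regional output 2011 = 4570.0/0.930 = 4913.98.
Real regional output 2015 = 7377.8/1.122 = 6575.58.
Change = 6575.58/4913.98 − 1 = 0.3381.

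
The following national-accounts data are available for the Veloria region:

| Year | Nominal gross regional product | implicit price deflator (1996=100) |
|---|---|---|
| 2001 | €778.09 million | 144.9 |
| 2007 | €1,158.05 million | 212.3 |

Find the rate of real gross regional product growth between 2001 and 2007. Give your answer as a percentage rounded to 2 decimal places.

Real gross regional product 2001 = 778.09 / 1.449 = 536.98.
Real gross regional product 2007 = 1158.05 / 2.123 = 545.48.
Real growth = 545.48 / 536.98 − 1 = 0.0158.

1.58%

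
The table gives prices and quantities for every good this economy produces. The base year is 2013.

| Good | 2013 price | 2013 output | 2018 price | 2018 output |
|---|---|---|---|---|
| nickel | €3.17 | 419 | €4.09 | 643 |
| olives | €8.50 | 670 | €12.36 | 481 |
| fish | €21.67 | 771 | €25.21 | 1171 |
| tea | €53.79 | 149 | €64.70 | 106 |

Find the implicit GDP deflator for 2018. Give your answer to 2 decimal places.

120.83

Nominal GDP 2018 = 4.09·643 + 12.36·481 + 25.21·1171 + 64.70·106 = 44954.14.
Real GDP 2018 (at 2013 prices) = 3.17·643 + 8.50·481 + 21.67·1171 + 53.79·106 = 37204.12.
Deflator = Nominal/Real × 100 = 44954.14/37204.12 × 100 = 120.831.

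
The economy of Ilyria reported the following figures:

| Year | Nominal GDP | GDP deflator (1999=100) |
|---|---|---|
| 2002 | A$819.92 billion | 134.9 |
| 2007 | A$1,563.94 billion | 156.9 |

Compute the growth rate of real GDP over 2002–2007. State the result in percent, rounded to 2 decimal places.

64.00%

Deflate each year: 2002 → 819.92/1.349 = 607.80; 2007 → 1563.94/1.569 = 996.78.
So real GDP changed by 996.78/607.80 − 1 = 0.6400, i.e. 64.00%.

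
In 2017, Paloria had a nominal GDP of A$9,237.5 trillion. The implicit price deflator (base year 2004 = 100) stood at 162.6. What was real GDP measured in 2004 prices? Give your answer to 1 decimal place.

A$5,681.1 trillion

Real GDP = Nominal / (implicit price deflator/100) = 9237.5 / 1.626 = 5681.12.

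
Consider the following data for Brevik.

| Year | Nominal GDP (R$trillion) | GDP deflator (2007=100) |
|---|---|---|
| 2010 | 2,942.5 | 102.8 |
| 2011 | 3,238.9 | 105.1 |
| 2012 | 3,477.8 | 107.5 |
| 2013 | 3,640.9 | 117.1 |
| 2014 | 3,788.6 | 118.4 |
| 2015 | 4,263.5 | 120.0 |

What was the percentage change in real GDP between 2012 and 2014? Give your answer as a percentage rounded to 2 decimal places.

Real GDP 2012 = 3477.8/1.075 = 3235.16.
Real GDP 2014 = 3788.6/1.184 = 3199.83.
Change = 3199.83/3235.16 − 1 = -0.0109.

-1.09%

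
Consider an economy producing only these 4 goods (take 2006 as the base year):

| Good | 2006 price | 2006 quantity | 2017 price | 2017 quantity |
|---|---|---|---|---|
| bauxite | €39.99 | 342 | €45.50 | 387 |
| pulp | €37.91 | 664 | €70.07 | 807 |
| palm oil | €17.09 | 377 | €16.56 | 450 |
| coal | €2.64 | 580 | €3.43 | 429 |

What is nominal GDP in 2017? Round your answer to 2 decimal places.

€83078.46

Nominal GDP 2017 = Σ (p_2017 × q_2017) = 45.50·387 + 70.07·807 + 16.56·450 + 3.43·429 = 83078.46.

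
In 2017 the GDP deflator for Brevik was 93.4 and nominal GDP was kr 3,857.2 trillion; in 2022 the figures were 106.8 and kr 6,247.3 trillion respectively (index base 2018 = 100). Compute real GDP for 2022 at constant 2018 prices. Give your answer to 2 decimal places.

kr 5,849.53 trillion

Real GDP = Nominal / (GDP deflator/100) = 6247.3 / 1.068 = 5849.53.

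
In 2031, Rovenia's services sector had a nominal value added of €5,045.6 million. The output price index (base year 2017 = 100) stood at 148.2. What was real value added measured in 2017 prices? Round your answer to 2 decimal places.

€3,404.59 million

Real value added = Nominal / (output price index/100) = 5045.6 / 1.482 = 3404.59.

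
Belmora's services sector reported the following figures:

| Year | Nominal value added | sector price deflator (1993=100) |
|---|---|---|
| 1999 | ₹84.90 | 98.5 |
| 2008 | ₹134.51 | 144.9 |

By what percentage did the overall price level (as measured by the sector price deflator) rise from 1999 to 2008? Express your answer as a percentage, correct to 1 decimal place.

Price-level change = 144.9 / 98.5 − 1 = 0.4711.

47.1%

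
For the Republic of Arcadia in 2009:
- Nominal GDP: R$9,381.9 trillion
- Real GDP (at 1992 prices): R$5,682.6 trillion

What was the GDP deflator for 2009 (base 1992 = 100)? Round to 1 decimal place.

GDP deflator = (Nominal / Real) × 100 = 9381.9 / 5682.6 × 100 = 165.10.

165.1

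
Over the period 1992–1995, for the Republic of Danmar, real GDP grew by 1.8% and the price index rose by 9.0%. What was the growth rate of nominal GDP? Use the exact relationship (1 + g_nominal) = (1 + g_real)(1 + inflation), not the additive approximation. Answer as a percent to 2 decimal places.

10.96%

(1 + g_nom) = (1 + g_real)(1 + π) = 1.0180 × 1.0900 = 1.10962.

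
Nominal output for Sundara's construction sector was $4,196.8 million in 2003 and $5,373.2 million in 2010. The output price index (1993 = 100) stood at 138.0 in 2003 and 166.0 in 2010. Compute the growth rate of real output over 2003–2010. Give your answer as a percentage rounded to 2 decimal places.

6.44%

Real output 2003 = 4196.8 / 1.380 = 3041.16.
Real output 2010 = 5373.2 / 1.660 = 3236.87.
Real growth = 3236.87 / 3041.16 − 1 = 0.0644.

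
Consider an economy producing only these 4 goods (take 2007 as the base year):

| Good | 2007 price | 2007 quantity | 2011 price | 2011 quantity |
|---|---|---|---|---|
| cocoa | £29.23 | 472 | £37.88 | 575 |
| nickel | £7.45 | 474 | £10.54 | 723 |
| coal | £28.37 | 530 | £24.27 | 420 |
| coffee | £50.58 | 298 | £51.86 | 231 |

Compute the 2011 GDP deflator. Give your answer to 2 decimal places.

Nominal GDP 2011 = 37.88·575 + 10.54·723 + 24.27·420 + 51.86·231 = 51574.48.
Real GDP 2011 (at 2007 prices) = 29.23·575 + 7.45·723 + 28.37·420 + 50.58·231 = 45792.98.
Deflator = Nominal/Real × 100 = 51574.48/45792.98 × 100 = 112.625.

112.63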